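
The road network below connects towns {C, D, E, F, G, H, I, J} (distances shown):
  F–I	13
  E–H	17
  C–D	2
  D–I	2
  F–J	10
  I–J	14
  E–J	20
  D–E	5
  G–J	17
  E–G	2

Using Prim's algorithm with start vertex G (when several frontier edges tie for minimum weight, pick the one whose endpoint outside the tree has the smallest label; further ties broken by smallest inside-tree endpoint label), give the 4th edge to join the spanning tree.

Grow the tree from G using Prim:
Step 1: cheapest edge leaving the tree is E–G (2); add E.
Step 2: cheapest edge leaving the tree is D–E (5); add D.
Step 3: cheapest edge leaving the tree is C–D (2); add C.
Step 4: cheapest edge leaving the tree is D–I (2); add I.
Step 5: cheapest edge leaving the tree is F–I (13); add F.
Step 6: cheapest edge leaving the tree is F–J (10); add J.
Step 7: cheapest edge leaving the tree is E–H (17); add H.
The 4th edge added is D–I.

D-I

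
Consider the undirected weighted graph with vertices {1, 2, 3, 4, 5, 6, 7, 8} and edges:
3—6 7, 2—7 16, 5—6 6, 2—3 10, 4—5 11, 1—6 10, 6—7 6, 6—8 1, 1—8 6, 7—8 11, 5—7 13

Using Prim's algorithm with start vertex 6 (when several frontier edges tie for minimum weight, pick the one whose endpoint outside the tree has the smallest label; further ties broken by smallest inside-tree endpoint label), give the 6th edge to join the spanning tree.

2-3

Prim's algorithm from 6:
Step 1: cheapest edge leaving the tree is 6—8 (1); add 8.
Step 2: cheapest edge leaving the tree is 1—8 (6); add 1.
Step 3: cheapest edge leaving the tree is 5—6 (6); add 5.
Step 4: cheapest edge leaving the tree is 6—7 (6); add 7.
Step 5: cheapest edge leaving the tree is 3—6 (7); add 3.
Step 6: cheapest edge leaving the tree is 2—3 (10); add 2.
Step 7: cheapest edge leaving the tree is 4—5 (11); add 4.
The 6th edge added is 2—3.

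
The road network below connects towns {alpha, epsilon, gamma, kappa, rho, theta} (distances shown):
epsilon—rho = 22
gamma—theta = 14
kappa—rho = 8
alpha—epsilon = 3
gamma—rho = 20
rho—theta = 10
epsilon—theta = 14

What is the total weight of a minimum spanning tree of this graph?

49

Prim, starting at gamma.
Step 1: cheapest edge leaving the tree is gamma—theta (14); add theta.
Step 2: cheapest edge leaving the tree is rho—theta (10); add rho.
Step 3: cheapest edge leaving the tree is kappa—rho (8); add kappa.
Step 4: cheapest edge leaving the tree is epsilon—theta (14); add epsilon.
Step 5: cheapest edge leaving the tree is alpha—epsilon (3); add alpha.
MST edges: gamma—theta, rho—theta, kappa—rho, epsilon—theta, alpha—epsilon; total weight 14+10+8+14+3 = 49.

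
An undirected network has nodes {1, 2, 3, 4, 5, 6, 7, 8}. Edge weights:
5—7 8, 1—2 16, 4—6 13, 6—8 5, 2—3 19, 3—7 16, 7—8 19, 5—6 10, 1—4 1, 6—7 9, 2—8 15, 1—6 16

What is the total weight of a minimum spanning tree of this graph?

67

Grow the tree from 1 using Prim:
Step 1: frontier [1—4 1, 1—2 16, 1—6 16] → take 1—4 (1); add 4.
Step 2: frontier [1—2 16, 1—6 16, 4—6 13] → take 4—6 (13); add 6.
Step 3: frontier [1—2 16, 6—8 5, 6—7 9, 5—6 10] → take 6—8 (5); add 8.
Step 4: frontier [1—2 16, 6—7 9, 5—6 10, 2—8 15, 7—8 19] → take 6—7 (9); add 7.
Step 5: frontier [1—2 16, 5—6 10, 5—7 8, 3—7 16, 2—8 15] → take 5—7 (8); add 5.
Step 6: frontier [1—2 16, 3—7 16, 2—8 15] → take 2—8 (15); add 2.
Step 7: frontier [2—3 19, 3—7 16] → take 3—7 (16); add 3.
MST edges: 1—4, 4—6, 6—8, 6—7, 5—7, 2—8, 3—7; total weight 1+13+5+9+8+15+16 = 67.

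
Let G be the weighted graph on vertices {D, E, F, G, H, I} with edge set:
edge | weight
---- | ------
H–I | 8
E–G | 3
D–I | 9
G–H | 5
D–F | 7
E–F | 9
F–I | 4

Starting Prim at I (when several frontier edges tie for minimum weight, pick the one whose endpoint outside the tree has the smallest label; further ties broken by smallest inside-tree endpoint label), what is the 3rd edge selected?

Prim, starting at I.
Step 1: cheapest edge leaving the tree is F–I (4); add F.
Step 2: cheapest edge leaving the tree is D–F (7); add D.
Step 3: cheapest edge leaving the tree is H–I (8); add H.
Step 4: cheapest edge leaving the tree is G–H (5); add G.
Step 5: cheapest edge leaving the tree is E–G (3); add E.
The 3rd edge added is H–I.

H-I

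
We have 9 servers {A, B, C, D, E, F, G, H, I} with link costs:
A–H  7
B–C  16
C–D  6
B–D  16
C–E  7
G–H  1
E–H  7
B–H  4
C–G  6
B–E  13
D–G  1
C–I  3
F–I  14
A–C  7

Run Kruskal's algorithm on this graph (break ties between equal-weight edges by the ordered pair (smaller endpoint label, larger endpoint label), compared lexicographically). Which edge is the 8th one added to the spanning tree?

Kruskal: consider edges lightest-first.
D–G (1): add — endpoints in different components.
G–H (1): add — endpoints in different components.
C–I (3): add — endpoints in different components.
B–H (4): add — endpoints in different components.
C–D (6): add — endpoints in different components.
C–G (6): skip — C and G already connected.
A–C (7): add — endpoints in different components.
A–H (7): skip — A and H already connected.
C–E (7): add — endpoints in different components.
E–H (7): skip — E and H already connected.
B–E (13): skip — B and E already connected.
F–I (14): add — endpoints in different components.
The 8th edge added is F–I.

F-I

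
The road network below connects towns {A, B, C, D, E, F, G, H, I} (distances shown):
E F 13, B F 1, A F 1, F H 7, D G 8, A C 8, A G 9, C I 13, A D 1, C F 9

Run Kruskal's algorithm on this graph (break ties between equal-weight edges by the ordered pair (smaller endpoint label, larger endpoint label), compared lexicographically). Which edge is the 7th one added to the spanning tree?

C-I

Kruskal: consider edges lightest-first.
A D (1): add — endpoints in different components.
A F (1): add — endpoints in different components.
B F (1): add — endpoints in different components.
F H (7): add — endpoints in different components.
A C (8): add — endpoints in different components.
D G (8): add — endpoints in different components.
A G (9): skip — A and G already connected.
C F (9): skip — C and F already connected.
C I (13): add — endpoints in different components.
E F (13): add — endpoints in different components.
The 7th edge added is C I.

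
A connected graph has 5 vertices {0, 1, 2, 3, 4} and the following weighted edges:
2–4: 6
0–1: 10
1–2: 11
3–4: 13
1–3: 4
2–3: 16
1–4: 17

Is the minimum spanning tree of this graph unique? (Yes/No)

Sort edges by weight, then run Kruskal:
1–3 (4): add — endpoints in different components.
2–4 (6): add — endpoints in different components.
0–1 (10): add — endpoints in different components.
1–2 (11): add — endpoints in different components.
Every non-tree edge has weight strictly greater than the heaviest edge on the tree path between its endpoints, so the MST is unique.

Yes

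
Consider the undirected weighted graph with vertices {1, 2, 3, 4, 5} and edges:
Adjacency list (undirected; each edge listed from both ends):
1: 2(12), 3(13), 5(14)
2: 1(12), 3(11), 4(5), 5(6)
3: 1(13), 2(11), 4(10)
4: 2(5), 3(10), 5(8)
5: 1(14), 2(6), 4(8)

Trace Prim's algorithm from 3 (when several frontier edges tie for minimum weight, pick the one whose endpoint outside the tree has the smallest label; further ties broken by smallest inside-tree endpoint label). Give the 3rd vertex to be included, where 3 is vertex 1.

Prim's algorithm from 3:
Step 1: cheapest edge leaving the tree is 3 4 (10); add 4.
Step 2: cheapest edge leaving the tree is 2 4 (5); add 2.
Step 3: cheapest edge leaving the tree is 2 5 (6); add 5.
Step 4: cheapest edge leaving the tree is 1 2 (12); add 1.
Vertex order: 3, 4, 2, 5, 1. The 3rd vertex is 2.

2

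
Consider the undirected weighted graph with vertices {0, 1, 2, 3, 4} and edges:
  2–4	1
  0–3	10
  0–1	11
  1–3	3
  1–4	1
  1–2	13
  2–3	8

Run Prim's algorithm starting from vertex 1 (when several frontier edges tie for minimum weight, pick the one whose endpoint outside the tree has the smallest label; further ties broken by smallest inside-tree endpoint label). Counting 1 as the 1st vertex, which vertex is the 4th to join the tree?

3

Prim's algorithm from 1:
Step 1: cheapest edge leaving the tree is 1–4 (1); add 4.
Step 2: cheapest edge leaving the tree is 2–4 (1); add 2.
Step 3: cheapest edge leaving the tree is 1–3 (3); add 3.
Step 4: cheapest edge leaving the tree is 0–3 (10); add 0.
Vertex order: 1, 4, 2, 3, 0. The 4th vertex is 3.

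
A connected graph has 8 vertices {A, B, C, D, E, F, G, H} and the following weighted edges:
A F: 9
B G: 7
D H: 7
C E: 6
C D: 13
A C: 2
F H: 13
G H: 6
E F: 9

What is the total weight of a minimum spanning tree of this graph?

50

Kruskal: consider edges lightest-first.
A C (2): add — endpoints in different components.
C E (6): add — endpoints in different components.
G H (6): add — endpoints in different components.
B G (7): add — endpoints in different components.
D H (7): add — endpoints in different components.
A F (9): add — endpoints in different components.
E F (9): skip — E and F already connected.
C D (13): add — endpoints in different components.
MST edges: A C, C E, G H, B G, D H, A F, C D; total weight 2+6+6+7+7+9+13 = 50.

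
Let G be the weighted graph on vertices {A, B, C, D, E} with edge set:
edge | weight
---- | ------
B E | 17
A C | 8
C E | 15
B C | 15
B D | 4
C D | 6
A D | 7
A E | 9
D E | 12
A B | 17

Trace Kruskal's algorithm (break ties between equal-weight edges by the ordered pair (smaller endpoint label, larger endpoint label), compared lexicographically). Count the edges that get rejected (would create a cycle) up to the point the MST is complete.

Kruskal: consider edges lightest-first.
B D (4): add — endpoints in different components.
C D (6): add — endpoints in different components.
A D (7): add — endpoints in different components.
A C (8): skip — A and C already connected.
A E (9): add — endpoints in different components.
Edges rejected before the tree was complete: 1.

1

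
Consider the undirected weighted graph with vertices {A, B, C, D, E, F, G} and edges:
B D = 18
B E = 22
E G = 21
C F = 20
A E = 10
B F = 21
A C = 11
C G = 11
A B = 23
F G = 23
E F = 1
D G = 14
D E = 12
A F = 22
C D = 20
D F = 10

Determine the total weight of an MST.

61

Sort edges by weight, then run Kruskal:
E F (1): add. Components now {A} {B} {C} {D} {E,F} {G}
A E (10): add. Components now {A,E,F} {B} {C} {D} {G}
D F (10): add. Components now {A,D,E,F} {B} {C} {G}
A C (11): add. Components now {A,C,D,E,F} {B} {G}
C G (11): add. Components now {A,C,D,E,F,G} {B}
D E (12): skip — D and E already connected.
D G (14): skip — D and G already connected.
B D (18): add. Components now {A,B,C,D,E,F,G}
MST edges: E F, A E, D F, A C, C G, B D; total weight 1+10+10+11+11+18 = 61.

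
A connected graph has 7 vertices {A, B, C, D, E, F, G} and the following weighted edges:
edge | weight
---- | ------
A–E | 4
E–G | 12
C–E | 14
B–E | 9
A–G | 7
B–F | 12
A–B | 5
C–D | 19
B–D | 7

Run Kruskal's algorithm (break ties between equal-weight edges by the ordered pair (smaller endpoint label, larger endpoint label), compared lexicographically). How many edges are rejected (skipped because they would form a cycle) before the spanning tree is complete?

Kruskal: consider edges lightest-first.
A–E (4): add. Components now {A,E} {B} {C} {D} {F} {G}
A–B (5): add. Components now {A,B,E} {C} {D} {F} {G}
A–G (7): add. Components now {A,B,E,G} {C} {D} {F}
B–D (7): add. Components now {A,B,D,E,G} {C} {F}
B–E (9): skip — B and E already connected.
B–F (12): add. Components now {A,B,D,E,F,G} {C}
E–G (12): skip — E and G already connected.
C–E (14): add. Components now {A,B,C,D,E,F,G}
Edges rejected before the tree was complete: 2.

2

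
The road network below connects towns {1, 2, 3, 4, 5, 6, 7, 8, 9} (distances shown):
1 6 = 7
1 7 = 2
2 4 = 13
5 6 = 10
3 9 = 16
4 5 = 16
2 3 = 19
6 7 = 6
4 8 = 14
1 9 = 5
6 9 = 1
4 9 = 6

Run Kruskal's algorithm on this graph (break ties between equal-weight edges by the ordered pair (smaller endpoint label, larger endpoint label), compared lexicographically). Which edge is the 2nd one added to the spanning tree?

Kruskal's algorithm — process edges by increasing weight (ties by edge label):
6 9 (1): add — endpoints in different components.
1 7 (2): add — endpoints in different components.
1 9 (5): add — endpoints in different components.
4 9 (6): add — endpoints in different components.
6 7 (6): skip — 6 and 7 already connected.
1 6 (7): skip — 1 and 6 already connected.
5 6 (10): add — endpoints in different components.
2 4 (13): add — endpoints in different components.
4 8 (14): add — endpoints in different components.
3 9 (16): add — endpoints in different components.
The 2nd edge added is 1 7.

1-7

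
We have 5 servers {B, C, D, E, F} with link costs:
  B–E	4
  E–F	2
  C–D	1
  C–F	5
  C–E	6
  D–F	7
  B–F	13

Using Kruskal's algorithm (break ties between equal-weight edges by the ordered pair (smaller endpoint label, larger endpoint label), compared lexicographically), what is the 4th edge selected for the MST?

Sort edges by weight, then run Kruskal:
C–D (1): add. Components now {B} {C,D} {E} {F}
E–F (2): add. Components now {B} {C,D} {E,F}
B–E (4): add. Components now {B,E,F} {C,D}
C–F (5): add. Components now {B,C,D,E,F}
The 4th edge added is C–F.

C-F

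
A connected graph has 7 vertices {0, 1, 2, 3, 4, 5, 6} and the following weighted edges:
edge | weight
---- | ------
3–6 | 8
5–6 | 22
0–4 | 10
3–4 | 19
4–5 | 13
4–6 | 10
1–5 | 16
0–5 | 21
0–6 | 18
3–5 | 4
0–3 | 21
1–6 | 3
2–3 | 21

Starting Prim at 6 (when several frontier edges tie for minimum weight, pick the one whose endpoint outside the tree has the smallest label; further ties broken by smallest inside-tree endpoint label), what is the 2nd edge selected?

3-6

Grow the tree from 6 using Prim:
Step 1: frontier [1–6 3, 3–6 8, 4–6 10, 0–6 18, 5–6 22] → take 1–6 (3); add 1.
Step 2: frontier [1–5 16, 3–6 8, 4–6 10, 0–6 18, 5–6 22] → take 3–6 (8); add 3.
Step 3: frontier [1–5 16, 3–5 4, 3–4 19, 0–3 21, 2–3 21, 4–6 10, 0–6 18, 5–6 22] → take 3–5 (4); add 5.
Step 4: frontier [3–4 19, 0–3 21, 2–3 21, 4–5 13, 0–5 21, 4–6 10, 0–6 18] → take 4–6 (10); add 4.
Step 5: frontier [0–3 21, 2–3 21, 0–4 10, 0–5 21, 0–6 18] → take 0–4 (10); add 0.
Step 6: frontier [2–3 21] → take 2–3 (21); add 2.
The 2nd edge added is 3–6.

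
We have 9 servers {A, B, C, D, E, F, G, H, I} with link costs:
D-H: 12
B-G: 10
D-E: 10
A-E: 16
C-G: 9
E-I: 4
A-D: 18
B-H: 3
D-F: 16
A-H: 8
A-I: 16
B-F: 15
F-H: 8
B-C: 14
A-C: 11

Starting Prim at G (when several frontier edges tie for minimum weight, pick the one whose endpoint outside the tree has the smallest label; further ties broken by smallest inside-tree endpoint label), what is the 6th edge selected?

Grow the tree from G using Prim:
Step 1: cheapest edge leaving the tree is C-G (9); add C.
Step 2: cheapest edge leaving the tree is B-G (10); add B.
Step 3: cheapest edge leaving the tree is B-H (3); add H.
Step 4: cheapest edge leaving the tree is A-H (8); add A.
Step 5: cheapest edge leaving the tree is F-H (8); add F.
Step 6: cheapest edge leaving the tree is D-H (12); add D.
Step 7: cheapest edge leaving the tree is D-E (10); add E.
Step 8: cheapest edge leaving the tree is E-I (4); add I.
The 6th edge added is D-H.

D-H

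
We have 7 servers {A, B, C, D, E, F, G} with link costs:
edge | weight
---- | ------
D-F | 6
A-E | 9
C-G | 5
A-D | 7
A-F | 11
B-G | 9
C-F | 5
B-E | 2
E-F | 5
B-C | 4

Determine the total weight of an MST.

Kruskal: consider edges lightest-first.
B-E (2): add — endpoints in different components.
B-C (4): add — endpoints in different components.
C-F (5): add — endpoints in different components.
C-G (5): add — endpoints in different components.
E-F (5): skip — E and F already connected.
D-F (6): add — endpoints in different components.
A-D (7): add — endpoints in different components.
MST edges: B-E, B-C, C-F, C-G, D-F, A-D; total weight 2+4+5+5+6+7 = 29.

29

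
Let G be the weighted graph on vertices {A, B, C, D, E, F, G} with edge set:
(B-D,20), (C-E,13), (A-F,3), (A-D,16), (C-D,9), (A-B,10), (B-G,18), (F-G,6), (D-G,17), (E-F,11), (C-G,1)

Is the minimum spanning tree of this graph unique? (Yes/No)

Yes

Kruskal's algorithm — process edges by increasing weight (ties by edge label):
C-G (1): add. Components now {A} {B} {C,G} {D} {E} {F}
A-F (3): add. Components now {A,F} {B} {C,G} {D} {E}
F-G (6): add. Components now {A,C,F,G} {B} {D} {E}
C-D (9): add. Components now {A,C,D,F,G} {B} {E}
A-B (10): add. Components now {A,B,C,D,F,G} {E}
E-F (11): add. Components now {A,B,C,D,E,F,G}
Every non-tree edge has weight strictly greater than the heaviest edge on the tree path between its endpoints, so the MST is unique.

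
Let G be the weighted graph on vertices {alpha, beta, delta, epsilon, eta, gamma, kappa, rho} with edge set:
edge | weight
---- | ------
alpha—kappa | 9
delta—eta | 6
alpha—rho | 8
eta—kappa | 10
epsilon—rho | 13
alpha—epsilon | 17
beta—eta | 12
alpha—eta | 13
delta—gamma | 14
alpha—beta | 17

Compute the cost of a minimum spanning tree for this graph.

Kruskal: consider edges lightest-first.
delta—eta (6): add — endpoints in different components.
alpha—rho (8): add — endpoints in different components.
alpha—kappa (9): add — endpoints in different components.
eta—kappa (10): add — endpoints in different components.
beta—eta (12): add — endpoints in different components.
alpha—eta (13): skip — alpha and eta already connected.
epsilon—rho (13): add — endpoints in different components.
delta—gamma (14): add — endpoints in different components.
MST edges: delta—eta, alpha—rho, alpha—kappa, eta—kappa, beta—eta, epsilon—rho, delta—gamma; total weight 6+8+9+10+12+13+14 = 72.

72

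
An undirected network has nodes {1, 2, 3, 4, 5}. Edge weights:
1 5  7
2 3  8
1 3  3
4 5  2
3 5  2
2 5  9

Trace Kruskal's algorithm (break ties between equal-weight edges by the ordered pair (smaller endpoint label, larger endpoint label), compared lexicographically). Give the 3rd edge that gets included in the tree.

1-3

Kruskal's algorithm — process edges by increasing weight (ties by edge label):
3 5 (2): add — endpoints in different components.
4 5 (2): add — endpoints in different components.
1 3 (3): add — endpoints in different components.
1 5 (7): skip — 1 and 5 already connected.
2 3 (8): add — endpoints in different components.
The 3rd edge added is 1 3.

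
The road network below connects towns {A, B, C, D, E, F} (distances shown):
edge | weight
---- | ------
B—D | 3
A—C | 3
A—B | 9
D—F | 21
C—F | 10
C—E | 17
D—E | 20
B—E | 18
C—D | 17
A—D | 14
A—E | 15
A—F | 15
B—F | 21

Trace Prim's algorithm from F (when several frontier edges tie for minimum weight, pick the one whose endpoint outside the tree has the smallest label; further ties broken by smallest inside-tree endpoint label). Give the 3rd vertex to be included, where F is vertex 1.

A

Prim's algorithm from F:
Step 1: frontier [C—F 10, A—F 15, B—F 21, D—F 21] → take C—F (10); add C.
Step 2: frontier [A—C 3, C—D 17, C—E 17, A—F 15, B—F 21, D—F 21] → take A—C (3); add A.
Step 3: frontier [A—B 9, A—D 14, A—E 15, C—D 17, C—E 17, B—F 21, D—F 21] → take A—B (9); add B.
Step 4: frontier [A—D 14, A—E 15, B—D 3, B—E 18, C—D 17, C—E 17, D—F 21] → take B—D (3); add D.
Step 5: frontier [A—E 15, B—E 18, C—E 17, D—E 20] → take A—E (15); add E.
Vertex order: F, C, A, B, D, E. The 3rd vertex is A.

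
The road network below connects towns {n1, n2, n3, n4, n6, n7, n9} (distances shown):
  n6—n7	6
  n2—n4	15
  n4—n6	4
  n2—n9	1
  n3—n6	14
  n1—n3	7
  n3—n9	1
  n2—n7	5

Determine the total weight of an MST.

24

Kruskal: consider edges lightest-first.
n2—n9 (1): add — endpoints in different components.
n3—n9 (1): add — endpoints in different components.
n4—n6 (4): add — endpoints in different components.
n2—n7 (5): add — endpoints in different components.
n6—n7 (6): add — endpoints in different components.
n1—n3 (7): add — endpoints in different components.
MST edges: n2—n9, n3—n9, n4—n6, n2—n7, n6—n7, n1—n3; total weight 1+1+4+5+6+7 = 24.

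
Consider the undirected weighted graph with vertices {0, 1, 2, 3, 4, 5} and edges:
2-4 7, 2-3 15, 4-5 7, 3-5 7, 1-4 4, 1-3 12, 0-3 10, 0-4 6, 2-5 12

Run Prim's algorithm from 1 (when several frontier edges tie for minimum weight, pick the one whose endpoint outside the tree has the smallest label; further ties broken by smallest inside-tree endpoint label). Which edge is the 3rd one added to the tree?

2-4

Prim, starting at 1.
Step 1: cheapest edge leaving the tree is 1-4 (4); add 4.
Step 2: cheapest edge leaving the tree is 0-4 (6); add 0.
Step 3: cheapest edge leaving the tree is 2-4 (7); add 2.
Step 4: cheapest edge leaving the tree is 4-5 (7); add 5.
Step 5: cheapest edge leaving the tree is 3-5 (7); add 3.
The 3rd edge added is 2-4.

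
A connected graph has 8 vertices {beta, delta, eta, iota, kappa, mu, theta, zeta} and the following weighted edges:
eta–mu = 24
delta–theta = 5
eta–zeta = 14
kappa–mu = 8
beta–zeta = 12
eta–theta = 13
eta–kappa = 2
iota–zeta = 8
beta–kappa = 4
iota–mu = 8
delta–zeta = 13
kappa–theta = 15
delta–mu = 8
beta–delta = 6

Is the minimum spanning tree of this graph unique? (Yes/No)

Sort edges by weight, then run Kruskal:
eta–kappa (2): add — endpoints in different components.
beta–kappa (4): add — endpoints in different components.
delta–theta (5): add — endpoints in different components.
beta–delta (6): add — endpoints in different components.
delta–mu (8): add — endpoints in different components.
iota–mu (8): add — endpoints in different components.
iota–zeta (8): add — endpoints in different components.
Non-tree edge kappa–mu has weight 8, equal to the heaviest edge on its tree cycle — swapping gives another MST of the same weight. Not unique.

No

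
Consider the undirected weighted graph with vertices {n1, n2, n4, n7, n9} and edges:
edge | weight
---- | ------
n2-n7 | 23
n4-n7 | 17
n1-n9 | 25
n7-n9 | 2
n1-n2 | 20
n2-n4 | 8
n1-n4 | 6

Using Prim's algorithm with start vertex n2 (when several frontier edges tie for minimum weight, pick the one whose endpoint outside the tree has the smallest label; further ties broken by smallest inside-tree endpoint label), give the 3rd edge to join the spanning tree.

n4-n7

Prim's algorithm from n2:
Step 1: cheapest edge leaving the tree is n2-n4 (8); add n4.
Step 2: cheapest edge leaving the tree is n1-n4 (6); add n1.
Step 3: cheapest edge leaving the tree is n4-n7 (17); add n7.
Step 4: cheapest edge leaving the tree is n7-n9 (2); add n9.
The 3rd edge added is n4-n7.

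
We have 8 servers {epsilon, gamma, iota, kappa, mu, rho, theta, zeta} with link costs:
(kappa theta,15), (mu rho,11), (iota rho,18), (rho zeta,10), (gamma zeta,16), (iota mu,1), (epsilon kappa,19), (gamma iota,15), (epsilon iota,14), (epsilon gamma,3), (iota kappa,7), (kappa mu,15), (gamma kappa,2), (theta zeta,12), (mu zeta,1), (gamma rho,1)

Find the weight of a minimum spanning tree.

Sort edges by weight, then run Kruskal:
gamma rho (1): add — endpoints in different components.
iota mu (1): add — endpoints in different components.
mu zeta (1): add — endpoints in different components.
gamma kappa (2): add — endpoints in different components.
epsilon gamma (3): add — endpoints in different components.
iota kappa (7): add — endpoints in different components.
rho zeta (10): skip — zeta and rho already connected.
mu rho (11): skip — rho and mu already connected.
theta zeta (12): add — endpoints in different components.
MST edges: gamma rho, iota mu, mu zeta, gamma kappa, epsilon gamma, iota kappa, theta zeta; total weight 1+1+1+2+3+7+12 = 27.

27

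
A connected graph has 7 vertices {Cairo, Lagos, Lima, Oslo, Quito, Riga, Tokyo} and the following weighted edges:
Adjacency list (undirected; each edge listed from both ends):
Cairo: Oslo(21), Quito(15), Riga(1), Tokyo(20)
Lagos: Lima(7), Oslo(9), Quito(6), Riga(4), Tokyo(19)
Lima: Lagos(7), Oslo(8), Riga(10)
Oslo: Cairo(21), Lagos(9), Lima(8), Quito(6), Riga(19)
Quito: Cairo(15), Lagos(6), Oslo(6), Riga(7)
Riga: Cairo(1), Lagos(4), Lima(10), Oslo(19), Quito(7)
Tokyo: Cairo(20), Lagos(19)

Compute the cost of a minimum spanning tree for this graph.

Prim, starting at Lima.
Step 1: frontier [Lagos—Lima 7, Lima—Oslo 8, Lima—Riga 10] → take Lagos—Lima (7); add Lagos.
Step 2: frontier [Lagos—Riga 4, Lagos—Quito 6, Lagos—Oslo 9, Lagos—Tokyo 19, Lima—Oslo 8, Lima—Riga 10] → take Lagos—Riga (4); add Riga.
Step 3: frontier [Lagos—Quito 6, Lagos—Oslo 9, Lagos—Tokyo 19, Lima—Oslo 8, Cairo—Riga 1, Quito—Riga 7, Oslo—Riga 19] → take Cairo—Riga (1); add Cairo.
Step 4: frontier [Cairo—Quito 15, Cairo—Tokyo 20, Cairo—Oslo 21, Lagos—Quito 6, Lagos—Oslo 9, Lagos—Tokyo 19, Lima—Oslo 8, Quito—Riga 7, Oslo—Riga 19] → take Lagos—Quito (6); add Quito.
Step 5: frontier [Cairo—Tokyo 20, Cairo—Oslo 21, Lagos—Oslo 9, Lagos—Tokyo 19, Lima—Oslo 8, Oslo—Quito 6, Oslo—Riga 19] → take Oslo—Quito (6); add Oslo.
Step 6: frontier [Cairo—Tokyo 20, Lagos—Tokyo 19] → take Lagos—Tokyo (19); add Tokyo.
MST edges: Lagos—Lima, Lagos—Riga, Cairo—Riga, Lagos—Quito, Oslo—Quito, Lagos—Tokyo; total weight 7+4+1+6+6+19 = 43.

43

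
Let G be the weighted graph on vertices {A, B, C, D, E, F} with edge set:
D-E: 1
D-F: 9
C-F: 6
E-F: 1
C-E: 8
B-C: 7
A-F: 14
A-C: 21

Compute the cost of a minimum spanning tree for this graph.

Sort edges by weight, then run Kruskal:
D-E (1): add. Components now {A} {B} {C} {D,E} {F}
E-F (1): add. Components now {A} {B} {C} {D,E,F}
C-F (6): add. Components now {A} {B} {C,D,E,F}
B-C (7): add. Components now {A} {B,C,D,E,F}
C-E (8): skip — C and E already connected.
D-F (9): skip — D and F already connected.
A-F (14): add. Components now {A,B,C,D,E,F}
MST edges: D-E, E-F, C-F, B-C, A-F; total weight 1+1+6+7+14 = 29.

29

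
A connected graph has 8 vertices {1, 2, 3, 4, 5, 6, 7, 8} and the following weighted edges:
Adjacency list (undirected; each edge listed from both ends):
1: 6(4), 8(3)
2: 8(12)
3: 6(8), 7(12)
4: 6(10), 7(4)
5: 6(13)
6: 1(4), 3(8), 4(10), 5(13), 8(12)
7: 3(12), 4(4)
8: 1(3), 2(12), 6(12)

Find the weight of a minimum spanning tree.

54

Kruskal: consider edges lightest-first.
1-8 (3): add — endpoints in different components.
1-6 (4): add — endpoints in different components.
4-7 (4): add — endpoints in different components.
3-6 (8): add — endpoints in different components.
4-6 (10): add — endpoints in different components.
2-8 (12): add — endpoints in different components.
3-7 (12): skip — 3 and 7 already connected.
6-8 (12): skip — 6 and 8 already connected.
5-6 (13): add — endpoints in different components.
MST edges: 1-8, 1-6, 4-7, 3-6, 4-6, 2-8, 5-6; total weight 3+4+4+8+10+12+13 = 54.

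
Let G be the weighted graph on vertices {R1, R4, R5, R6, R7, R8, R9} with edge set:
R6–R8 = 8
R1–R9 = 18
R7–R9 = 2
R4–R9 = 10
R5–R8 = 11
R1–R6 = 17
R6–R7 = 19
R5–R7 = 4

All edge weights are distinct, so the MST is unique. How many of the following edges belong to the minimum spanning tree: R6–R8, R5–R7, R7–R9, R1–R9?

Sort edges by weight, then run Kruskal:
R7–R9 (2): add. Components now {R7,R9} {R1} {R8} {R6} {R5} {R4}
R5–R7 (4): add. Components now {R5,R7,R9} {R1} {R8} {R6} {R4}
R6–R8 (8): add. Components now {R5,R7,R9} {R1} {R6,R8} {R4}
R4–R9 (10): add. Components now {R4,R5,R7,R9} {R1} {R6,R8}
R5–R8 (11): add. Components now {R4,R5,R6,R7,R8,R9} {R1}
R1–R6 (17): add. Components now {R1,R4,R5,R6,R7,R8,R9}
MST edge set: {R7–R9, R5–R7, R6–R8, R4–R9, R5–R8, R1–R6}.
Of the listed edges, {R6–R8, R5–R7, R7–R9} are in the MST → 3.

3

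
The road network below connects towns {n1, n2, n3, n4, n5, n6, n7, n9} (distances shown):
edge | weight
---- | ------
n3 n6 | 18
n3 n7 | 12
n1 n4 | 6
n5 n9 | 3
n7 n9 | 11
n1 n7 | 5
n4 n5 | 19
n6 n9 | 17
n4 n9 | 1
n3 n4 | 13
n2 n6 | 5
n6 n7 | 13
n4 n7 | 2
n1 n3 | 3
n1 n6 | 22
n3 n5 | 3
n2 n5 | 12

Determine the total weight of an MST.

29

Sort edges by weight, then run Kruskal:
n4 n9 (1): add — endpoints in different components.
n4 n7 (2): add — endpoints in different components.
n1 n3 (3): add — endpoints in different components.
n3 n5 (3): add — endpoints in different components.
n5 n9 (3): add — endpoints in different components.
n1 n7 (5): skip — n7 and n1 already connected.
n2 n6 (5): add — endpoints in different components.
n1 n4 (6): skip — n1 and n4 already connected.
n7 n9 (11): skip — n9 and n7 already connected.
n2 n5 (12): add — endpoints in different components.
MST edges: n4 n9, n4 n7, n1 n3, n3 n5, n5 n9, n2 n6, n2 n5; total weight 1+2+3+3+3+5+12 = 29.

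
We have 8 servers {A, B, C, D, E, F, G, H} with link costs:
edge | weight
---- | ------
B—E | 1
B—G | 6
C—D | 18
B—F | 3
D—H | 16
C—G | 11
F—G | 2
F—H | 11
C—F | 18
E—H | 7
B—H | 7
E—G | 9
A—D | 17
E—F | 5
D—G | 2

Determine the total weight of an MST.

Kruskal's algorithm — process edges by increasing weight (ties by edge label):
B—E (1): add — endpoints in different components.
D—G (2): add — endpoints in different components.
F—G (2): add — endpoints in different components.
B—F (3): add — endpoints in different components.
E—F (5): skip — E and F already connected.
B—G (6): skip — B and G already connected.
B—H (7): add — endpoints in different components.
E—H (7): skip — E and H already connected.
E—G (9): skip — E and G already connected.
C—G (11): add — endpoints in different components.
F—H (11): skip — F and H already connected.
D—H (16): skip — D and H already connected.
A—D (17): add — endpoints in different components.
MST edges: B—E, D—G, F—G, B—F, B—H, C—G, A—D; total weight 1+2+2+3+7+11+17 = 43.

43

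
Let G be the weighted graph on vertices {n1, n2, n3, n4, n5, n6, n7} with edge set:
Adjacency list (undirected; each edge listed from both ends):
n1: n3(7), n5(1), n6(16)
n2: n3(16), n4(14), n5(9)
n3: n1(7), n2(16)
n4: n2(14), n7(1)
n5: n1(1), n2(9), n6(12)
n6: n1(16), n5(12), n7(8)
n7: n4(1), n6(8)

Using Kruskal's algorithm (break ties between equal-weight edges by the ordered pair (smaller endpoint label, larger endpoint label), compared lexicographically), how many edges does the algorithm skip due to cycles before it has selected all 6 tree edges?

Sort edges by weight, then run Kruskal:
n1-n5 (1): add — endpoints in different components.
n4-n7 (1): add — endpoints in different components.
n1-n3 (7): add — endpoints in different components.
n6-n7 (8): add — endpoints in different components.
n2-n5 (9): add — endpoints in different components.
n5-n6 (12): add — endpoints in different components.
Edges rejected before the tree was complete: 0.

0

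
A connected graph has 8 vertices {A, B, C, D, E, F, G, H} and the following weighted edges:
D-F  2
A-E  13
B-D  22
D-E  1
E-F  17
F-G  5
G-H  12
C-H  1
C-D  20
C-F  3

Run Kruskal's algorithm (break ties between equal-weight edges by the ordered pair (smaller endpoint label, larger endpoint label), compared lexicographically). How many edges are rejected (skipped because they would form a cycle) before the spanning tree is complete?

Sort edges by weight, then run Kruskal:
C-H (1): add — endpoints in different components.
D-E (1): add — endpoints in different components.
D-F (2): add — endpoints in different components.
C-F (3): add — endpoints in different components.
F-G (5): add — endpoints in different components.
G-H (12): skip — G and H already connected.
A-E (13): add — endpoints in different components.
E-F (17): skip — E and F already connected.
C-D (20): skip — C and D already connected.
B-D (22): add — endpoints in different components.
Edges rejected before the tree was complete: 3.

3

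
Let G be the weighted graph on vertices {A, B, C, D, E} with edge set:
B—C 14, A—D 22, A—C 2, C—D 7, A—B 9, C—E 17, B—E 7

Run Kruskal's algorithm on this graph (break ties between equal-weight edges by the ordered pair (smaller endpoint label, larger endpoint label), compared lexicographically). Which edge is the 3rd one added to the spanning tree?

C-D

Kruskal's algorithm — process edges by increasing weight (ties by edge label):
A—C (2): add. Components now {A,C} {B} {D} {E}
B—E (7): add. Components now {A,C} {B,E} {D}
C—D (7): add. Components now {A,C,D} {B,E}
A—B (9): add. Components now {A,B,C,D,E}
The 3rd edge added is C—D.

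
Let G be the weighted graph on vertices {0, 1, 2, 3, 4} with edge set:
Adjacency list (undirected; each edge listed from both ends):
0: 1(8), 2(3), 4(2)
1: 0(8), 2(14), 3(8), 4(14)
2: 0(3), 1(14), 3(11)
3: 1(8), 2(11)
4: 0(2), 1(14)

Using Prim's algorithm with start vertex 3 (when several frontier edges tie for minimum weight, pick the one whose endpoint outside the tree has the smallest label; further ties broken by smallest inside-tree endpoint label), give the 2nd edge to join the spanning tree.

0-1

Prim, starting at 3.
Step 1: frontier [1 3 8, 2 3 11] → take 1 3 (8); add 1.
Step 2: frontier [0 1 8, 1 2 14, 1 4 14, 2 3 11] → take 0 1 (8); add 0.
Step 3: frontier [0 4 2, 0 2 3, 1 2 14, 1 4 14, 2 3 11] → take 0 4 (2); add 4.
Step 4: frontier [0 2 3, 1 2 14, 2 3 11] → take 0 2 (3); add 2.
The 2nd edge added is 0 1.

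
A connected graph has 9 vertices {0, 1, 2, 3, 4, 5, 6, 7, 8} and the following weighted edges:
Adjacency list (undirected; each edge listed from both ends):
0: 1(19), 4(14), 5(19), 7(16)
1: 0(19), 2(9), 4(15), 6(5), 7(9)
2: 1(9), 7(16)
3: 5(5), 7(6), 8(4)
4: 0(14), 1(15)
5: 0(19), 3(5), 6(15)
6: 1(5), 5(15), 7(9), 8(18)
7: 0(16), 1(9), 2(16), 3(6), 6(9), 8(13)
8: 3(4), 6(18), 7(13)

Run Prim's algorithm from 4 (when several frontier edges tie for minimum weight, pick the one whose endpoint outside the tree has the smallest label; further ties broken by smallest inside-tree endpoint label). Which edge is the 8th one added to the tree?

Grow the tree from 4 using Prim:
Step 1: cheapest edge leaving the tree is 0–4 (14); add 0.
Step 2: cheapest edge leaving the tree is 1–4 (15); add 1.
Step 3: cheapest edge leaving the tree is 1–6 (5); add 6.
Step 4: cheapest edge leaving the tree is 1–2 (9); add 2.
Step 5: cheapest edge leaving the tree is 1–7 (9); add 7.
Step 6: cheapest edge leaving the tree is 3–7 (6); add 3.
Step 7: cheapest edge leaving the tree is 3–8 (4); add 8.
Step 8: cheapest edge leaving the tree is 3–5 (5); add 5.
The 8th edge added is 3–5.

3-5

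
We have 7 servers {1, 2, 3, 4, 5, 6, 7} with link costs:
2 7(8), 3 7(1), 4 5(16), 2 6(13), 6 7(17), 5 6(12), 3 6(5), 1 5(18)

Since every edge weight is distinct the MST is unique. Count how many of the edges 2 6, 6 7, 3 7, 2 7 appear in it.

2

Kruskal: consider edges lightest-first.
3 7 (1): add. Components now {1} {2} {3,7} {4} {5} {6}
3 6 (5): add. Components now {1} {2} {3,6,7} {4} {5}
2 7 (8): add. Components now {1} {2,3,6,7} {4} {5}
5 6 (12): add. Components now {1} {2,3,5,6,7} {4}
2 6 (13): skip — 2 and 6 already connected.
4 5 (16): add. Components now {1} {2,3,4,5,6,7}
6 7 (17): skip — 6 and 7 already connected.
1 5 (18): add. Components now {1,2,3,4,5,6,7}
MST edge set: {3 7, 3 6, 2 7, 5 6, 4 5, 1 5}.
Of the listed edges, {3 7, 2 7} are in the MST → 2.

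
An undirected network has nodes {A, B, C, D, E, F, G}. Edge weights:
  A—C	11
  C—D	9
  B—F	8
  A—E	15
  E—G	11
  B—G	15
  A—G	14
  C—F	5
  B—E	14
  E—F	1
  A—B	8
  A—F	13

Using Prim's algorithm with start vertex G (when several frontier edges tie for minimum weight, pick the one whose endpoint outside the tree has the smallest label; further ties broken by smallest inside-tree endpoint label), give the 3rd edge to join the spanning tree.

Grow the tree from G using Prim:
Step 1: frontier [E—G 11, A—G 14, B—G 15] → take E—G (11); add E.
Step 2: frontier [E—F 1, B—E 14, A—E 15, A—G 14, B—G 15] → take E—F (1); add F.
Step 3: frontier [B—E 14, A—E 15, C—F 5, B—F 8, A—F 13, A—G 14, B—G 15] → take C—F (5); add C.
Step 4: frontier [C—D 9, A—C 11, B—E 14, A—E 15, B—F 8, A—F 13, A—G 14, B—G 15] → take B—F (8); add B.
Step 5: frontier [A—B 8, C—D 9, A—C 11, A—E 15, A—F 13, A—G 14] → take A—B (8); add A.
Step 6: frontier [C—D 9] → take C—D (9); add D.
The 3rd edge added is C—F.

C-F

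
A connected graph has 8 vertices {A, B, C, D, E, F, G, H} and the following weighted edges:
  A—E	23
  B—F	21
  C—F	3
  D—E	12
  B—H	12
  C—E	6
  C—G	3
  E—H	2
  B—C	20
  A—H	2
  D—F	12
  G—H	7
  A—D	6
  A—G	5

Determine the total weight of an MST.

Prim's algorithm from A:
Step 1: frontier [A—H 2, A—G 5, A—D 6, A—E 23] → take A—H (2); add H.
Step 2: frontier [A—G 5, A—D 6, A—E 23, E—H 2, G—H 7, B—H 12] → take E—H (2); add E.
Step 3: frontier [A—G 5, A—D 6, C—E 6, D—E 12, G—H 7, B—H 12] → take A—G (5); add G.
Step 4: frontier [A—D 6, C—E 6, D—E 12, C—G 3, B—H 12] → take C—G (3); add C.
Step 5: frontier [A—D 6, C—F 3, B—C 20, D—E 12, B—H 12] → take C—F (3); add F.
Step 6: frontier [A—D 6, B—C 20, D—E 12, D—F 12, B—F 21, B—H 12] → take A—D (6); add D.
Step 7: frontier [B—C 20, B—F 21, B—H 12] → take B—H (12); add B.
MST edges: A—H, E—H, A—G, C—G, C—F, A—D, B—H; total weight 2+2+5+3+3+6+12 = 33.

33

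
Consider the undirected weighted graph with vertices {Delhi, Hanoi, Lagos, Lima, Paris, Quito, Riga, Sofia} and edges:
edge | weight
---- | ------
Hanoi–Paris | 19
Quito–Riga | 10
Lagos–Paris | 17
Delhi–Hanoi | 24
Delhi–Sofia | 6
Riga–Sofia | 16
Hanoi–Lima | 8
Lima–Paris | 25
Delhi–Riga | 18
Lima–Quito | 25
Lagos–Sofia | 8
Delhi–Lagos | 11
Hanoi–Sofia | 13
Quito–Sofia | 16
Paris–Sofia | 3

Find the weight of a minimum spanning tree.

64

Prim, starting at Lagos.
Step 1: cheapest edge leaving the tree is Lagos–Sofia (8); add Sofia.
Step 2: cheapest edge leaving the tree is Paris–Sofia (3); add Paris.
Step 3: cheapest edge leaving the tree is Delhi–Sofia (6); add Delhi.
Step 4: cheapest edge leaving the tree is Hanoi–Sofia (13); add Hanoi.
Step 5: cheapest edge leaving the tree is Hanoi–Lima (8); add Lima.
Step 6: cheapest edge leaving the tree is Quito–Sofia (16); add Quito.
Step 7: cheapest edge leaving the tree is Quito–Riga (10); add Riga.
MST edges: Lagos–Sofia, Paris–Sofia, Delhi–Sofia, Hanoi–Sofia, Hanoi–Lima, Quito–Sofia, Quito–Riga; total weight 8+3+6+13+8+16+10 = 64.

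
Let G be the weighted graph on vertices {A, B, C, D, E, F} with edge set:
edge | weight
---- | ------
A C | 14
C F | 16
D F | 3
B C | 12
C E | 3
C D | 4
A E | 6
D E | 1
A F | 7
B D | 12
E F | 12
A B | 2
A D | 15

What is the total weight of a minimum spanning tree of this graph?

Prim, starting at B.
Step 1: cheapest edge leaving the tree is A B (2); add A.
Step 2: cheapest edge leaving the tree is A E (6); add E.
Step 3: cheapest edge leaving the tree is D E (1); add D.
Step 4: cheapest edge leaving the tree is C E (3); add C.
Step 5: cheapest edge leaving the tree is D F (3); add F.
MST edges: A B, A E, D E, C E, D F; total weight 2+6+1+3+3 = 15.

15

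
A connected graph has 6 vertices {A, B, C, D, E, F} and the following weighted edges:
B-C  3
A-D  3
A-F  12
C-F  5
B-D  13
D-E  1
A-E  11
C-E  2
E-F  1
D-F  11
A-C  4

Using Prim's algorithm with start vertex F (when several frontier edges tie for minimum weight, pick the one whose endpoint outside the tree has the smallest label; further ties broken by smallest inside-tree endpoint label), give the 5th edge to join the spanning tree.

B-C

Grow the tree from F using Prim:
Step 1: frontier [E-F 1, C-F 5, D-F 11, A-F 12] → take E-F (1); add E.
Step 2: frontier [D-E 1, C-E 2, A-E 11, C-F 5, D-F 11, A-F 12] → take D-E (1); add D.
Step 3: frontier [A-D 3, B-D 13, C-E 2, A-E 11, C-F 5, A-F 12] → take C-E (2); add C.
Step 4: frontier [B-C 3, A-C 4, A-D 3, B-D 13, A-E 11, A-F 12] → take A-D (3); add A.
Step 5: frontier [B-C 3, B-D 13] → take B-C (3); add B.
The 5th edge added is B-C.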